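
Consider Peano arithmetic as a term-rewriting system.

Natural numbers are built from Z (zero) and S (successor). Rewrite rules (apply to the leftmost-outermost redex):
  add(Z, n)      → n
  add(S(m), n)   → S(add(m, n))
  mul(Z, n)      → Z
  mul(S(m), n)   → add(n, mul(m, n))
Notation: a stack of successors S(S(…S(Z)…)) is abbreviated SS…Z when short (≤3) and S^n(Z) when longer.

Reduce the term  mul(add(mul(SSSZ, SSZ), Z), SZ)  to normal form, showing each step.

  start: mul(add(mul(SSSZ, SSZ), Z), SZ)
  [1] mul(add(add(SSZ, mul(SSZ, SSZ)), Z), SZ)
  [2] mul(add(S(add(SZ, mul(SSZ, SSZ))), Z), SZ)
  [3] mul(S(add(add(SZ, mul(SSZ, SSZ)), Z)), SZ)
  [4] add(SZ, mul(add(add(SZ, mul(SSZ, SSZ)), Z), SZ))
  [5] S(add(Z, mul(add(add(SZ, mul(SSZ, SSZ)), Z), SZ)))
  [6] S(mul(add(add(SZ, mul(SSZ, SSZ)), Z), SZ))
  [7] S(mul(add(S(add(Z, mul(SSZ, SSZ))), Z), SZ))
  [8] S(mul(S(add(add(Z, mul(SSZ, SSZ)), Z)), SZ))
  [9] S(add(SZ, mul(add(add(Z, mul(SSZ, SSZ)), Z), SZ)))
  [10] S(S(add(Z, mul(add(add(Z, mul(SSZ, SSZ)), Z), SZ))))
  [11] S(S(mul(add(add(Z, mul(SSZ, SSZ)), Z), SZ)))
  [12] S(S(mul(add(mul(SSZ, SSZ), Z), SZ)))
  [13] S(S(mul(add(add(SSZ, mul(SZ, SSZ)), Z), SZ)))
  [14] S(S(mul(add(S(add(SZ, mul(SZ, SSZ))), Z), SZ)))
  [15] S(S(mul(S(add(add(SZ, mul(SZ, SSZ)), Z)), SZ)))
  [16] S(S(add(SZ, mul(add(add(SZ, mul(SZ, SSZ)), Z), SZ))))
  [17] S(S(S(add(Z, mul(add(add(SZ, mul(SZ, SSZ)), Z), SZ)))))
  [18] S(S(S(mul(add(add(SZ, mul(SZ, SSZ)), Z), SZ))))
  [19] S(S(S(mul(add(S(add(Z, mul(SZ, SSZ))), Z), SZ))))
  [20] S(S(S(mul(S(add(add(Z, mul(SZ, SSZ)), Z)), SZ))))
  [21] S(S(S(add(SZ, mul(add(add(Z, mul(SZ, SSZ)), Z), SZ)))))
  [22] S(S(S(S(add(Z, mul(add(add(Z, mul(SZ, SSZ)), Z), SZ))))))
  [23] S(S(S(S(mul(add(add(Z, mul(SZ, SSZ)), Z), SZ)))))
  [24] S(S(S(S(mul(add(mul(SZ, SSZ), Z), SZ)))))
  [25] S(S(S(S(mul(add(add(SSZ, mul(Z, SSZ)), Z), SZ)))))
  [26] S(S(S(S(mul(add(S(add(SZ, mul(Z, SSZ))), Z), SZ)))))
  [27] S(S(S(S(mul(S(add(add(SZ, mul(Z, SSZ)), Z)), SZ)))))
  [28] S(S(S(S(add(SZ, mul(add(add(SZ, mul(Z, SSZ)), Z), SZ))))))
  [29] S(S(S(S(S(add(Z, mul(add(add(SZ, mul(Z, SSZ)), Z), SZ)))))))
  [30] S(S(S(S(S(mul(add(add(SZ, mul(Z, SSZ)), Z), SZ))))))
  [31] S(S(S(S(S(mul(add(S(add(Z, mul(Z, SSZ))), Z), SZ))))))
  [32] S(S(S(S(S(mul(S(add(add(Z, mul(Z, SSZ)), Z)), SZ))))))
  [33] S(S(S(S(S(add(SZ, mul(add(add(Z, mul(Z, SSZ)), Z), SZ)))))))
  [34] S(S(S(S(S(S(add(Z, mul(add(add(Z, mul(Z, SSZ)), Z), SZ))))))))
  [35] S(S(S(S(S(S(mul(add(add(Z, mul(Z, SSZ)), Z), SZ)))))))
  [36] S(S(S(S(S(S(mul(add(mul(Z, SSZ), Z), SZ)))))))
  [37] S(S(S(S(S(S(mul(add(Z, Z), SZ)))))))
  [38] S(S(S(S(S(S(mul(Z, SZ)))))))
  [39] S^6(Z)

Answer: normal form = S^6(Z)  (in 39 steps)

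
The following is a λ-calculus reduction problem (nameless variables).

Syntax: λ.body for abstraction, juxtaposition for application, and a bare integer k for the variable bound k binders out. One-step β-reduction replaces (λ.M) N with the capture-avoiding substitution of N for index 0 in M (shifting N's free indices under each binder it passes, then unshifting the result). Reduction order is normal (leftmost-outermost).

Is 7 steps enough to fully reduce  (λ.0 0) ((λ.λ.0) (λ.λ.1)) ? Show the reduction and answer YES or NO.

Answer: YES — reaches normal form λ.0 in 4 ≤ 7 steps

Derivation:
  start: (λ.0 0) ((λ.λ.0) (λ.λ.1))
  →1  (λ.λ.0) (λ.λ.1) ((λ.λ.0) (λ.λ.1))
  →2  (λ.0) ((λ.λ.0) (λ.λ.1))
  →3  (λ.λ.0) (λ.λ.1)
  →4  λ.0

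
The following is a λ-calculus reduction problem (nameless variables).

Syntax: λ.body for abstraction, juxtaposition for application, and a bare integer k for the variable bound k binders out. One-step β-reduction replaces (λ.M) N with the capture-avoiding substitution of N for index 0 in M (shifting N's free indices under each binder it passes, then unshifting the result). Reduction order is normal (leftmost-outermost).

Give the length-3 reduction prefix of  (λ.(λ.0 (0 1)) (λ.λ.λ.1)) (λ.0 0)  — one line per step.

Answer: after 3 steps: λ.λ.1

Reduction:
  start: (λ.(λ.0 (0 1)) (λ.λ.λ.1)) (λ.0 0)
  →1  (λ.0 (0 (λ.0 0))) (λ.λ.λ.1)
  →2  (λ.λ.λ.1) ((λ.λ.λ.1) (λ.0 0))
  →3  λ.λ.1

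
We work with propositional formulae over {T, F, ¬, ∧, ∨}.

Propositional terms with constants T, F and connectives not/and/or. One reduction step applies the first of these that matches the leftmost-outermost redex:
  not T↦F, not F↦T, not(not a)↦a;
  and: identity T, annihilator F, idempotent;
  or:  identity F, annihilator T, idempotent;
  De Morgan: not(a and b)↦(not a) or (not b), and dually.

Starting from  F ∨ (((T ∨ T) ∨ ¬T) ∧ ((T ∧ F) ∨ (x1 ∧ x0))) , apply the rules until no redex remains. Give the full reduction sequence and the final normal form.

  start: F ∨ (((T ∨ T) ∨ ¬T) ∧ ((T ∧ F) ∨ (x1 ∧ x0)))
  step 1: ((T ∨ T) ∨ ¬T) ∧ ((T ∧ F) ∨ (x1 ∧ x0))
  step 2: (T ∨ ¬T) ∧ ((T ∧ F) ∨ (x1 ∧ x0))
  step 3: T ∧ ((T ∧ F) ∨ (x1 ∧ x0))
  step 4: (T ∧ F) ∨ (x1 ∧ x0)
  step 5: F ∨ (x1 ∧ x0)
  step 6: x1 ∧ x0

Answer: normal form = x1 ∧ x0  (in 6 steps)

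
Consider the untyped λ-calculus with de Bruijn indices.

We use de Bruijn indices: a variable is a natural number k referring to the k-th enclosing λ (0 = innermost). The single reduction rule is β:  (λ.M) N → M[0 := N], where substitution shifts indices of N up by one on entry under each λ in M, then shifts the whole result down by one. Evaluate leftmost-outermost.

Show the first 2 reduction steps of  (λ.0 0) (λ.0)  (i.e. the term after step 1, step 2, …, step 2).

Answer: after 2 steps: λ.0

Reduction:
  start: (λ.0 0) (λ.0)
  →1  (λ.0) (λ.0)
  →2  λ.0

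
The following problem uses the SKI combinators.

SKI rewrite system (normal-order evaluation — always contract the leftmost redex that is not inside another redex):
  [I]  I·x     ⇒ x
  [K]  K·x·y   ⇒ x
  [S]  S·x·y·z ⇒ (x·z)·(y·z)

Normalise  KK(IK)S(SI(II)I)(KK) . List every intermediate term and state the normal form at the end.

  start: KK(IK)S(SI(II)I)(KK)
  [1] KS(SI(II)I)(KK)
  [2] S(KK)

Answer: normal form = S(KK)  (in 2 steps)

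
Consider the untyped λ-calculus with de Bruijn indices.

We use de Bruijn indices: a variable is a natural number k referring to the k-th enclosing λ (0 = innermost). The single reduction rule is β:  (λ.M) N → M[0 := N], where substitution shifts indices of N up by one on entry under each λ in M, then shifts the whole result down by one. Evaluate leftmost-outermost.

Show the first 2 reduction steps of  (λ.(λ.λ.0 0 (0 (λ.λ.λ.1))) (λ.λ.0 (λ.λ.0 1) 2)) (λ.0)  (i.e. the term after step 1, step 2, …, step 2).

Answer: after 2 steps: λ.0 0 (0 (λ.λ.λ.1))

Working:
  start: (λ.(λ.λ.0 0 (0 (λ.λ.λ.1))) (λ.λ.0 (λ.λ.0 1) 2)) (λ.0)
  step 1: (λ.λ.0 0 (0 (λ.λ.λ.1))) (λ.λ.0 (λ.λ.0 1) (λ.0))
  step 2: λ.0 0 (0 (λ.λ.λ.1))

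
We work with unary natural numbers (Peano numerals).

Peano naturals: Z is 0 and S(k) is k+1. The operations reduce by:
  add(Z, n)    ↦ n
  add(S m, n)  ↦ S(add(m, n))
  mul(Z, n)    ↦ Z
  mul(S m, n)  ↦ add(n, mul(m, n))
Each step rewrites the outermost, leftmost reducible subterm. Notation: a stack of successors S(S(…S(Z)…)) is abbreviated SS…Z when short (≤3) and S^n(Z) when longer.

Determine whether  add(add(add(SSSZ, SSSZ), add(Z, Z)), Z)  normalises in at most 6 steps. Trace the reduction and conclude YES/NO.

  start: add(add(add(SSSZ, SSSZ), add(Z, Z)), Z)
  →1  add(add(S(add(SSZ, SSSZ)), add(Z, Z)), Z)
  →2  add(S(add(add(SSZ, SSSZ), add(Z, Z))), Z)
  →3  S(add(add(add(SSZ, SSSZ), add(Z, Z)), Z))
  →4  S(add(add(S(add(SZ, SSSZ)), add(Z, Z)), Z))
  →5  S(add(S(add(add(SZ, SSSZ), add(Z, Z))), Z))
  →6  S(S(add(add(add(SZ, SSSZ), add(Z, Z)), Z)))

Answer: NO — after 6 steps the term is S(S(add(add(add(SZ, SSSZ), add(Z, Z)), Z))), not yet normal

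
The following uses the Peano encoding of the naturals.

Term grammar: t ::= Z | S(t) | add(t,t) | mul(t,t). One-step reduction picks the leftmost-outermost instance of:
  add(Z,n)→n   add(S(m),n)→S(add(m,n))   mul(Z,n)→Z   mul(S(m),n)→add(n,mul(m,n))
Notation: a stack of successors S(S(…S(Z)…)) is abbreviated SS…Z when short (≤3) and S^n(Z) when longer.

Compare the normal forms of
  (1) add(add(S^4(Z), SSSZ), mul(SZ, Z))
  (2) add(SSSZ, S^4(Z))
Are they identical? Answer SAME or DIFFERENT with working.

Term A:
  start: add(add(S^4(Z), SSSZ), mul(SZ, Z))
  step 1: add(S(add(SSSZ, SSSZ)), mul(SZ, Z))
  step 2: S(add(add(SSSZ, SSSZ), mul(SZ, Z)))
  step 3: S(add(S(add(SSZ, SSSZ)), mul(SZ, Z)))
  step 4: S(S(add(add(SSZ, SSSZ), mul(SZ, Z))))
  step 5: S(S(add(S(add(SZ, SSSZ)), mul(SZ, Z))))
  step 6: S(S(S(add(add(SZ, SSSZ), mul(SZ, Z)))))
  step 7: S(S(S(add(S(add(Z, SSSZ)), mul(SZ, Z)))))
  step 8: S(S(S(S(add(add(Z, SSSZ), mul(SZ, Z))))))
  step 9: S(S(S(S(add(SSSZ, mul(SZ, Z))))))
  step 10: S(S(S(S(S(add(SSZ, mul(SZ, Z)))))))
  step 11: S(S(S(S(S(S(add(SZ, mul(SZ, Z))))))))
  step 12: S(S(S(S(S(S(S(add(Z, mul(SZ, Z)))))))))
  step 13: S(S(S(S(S(S(S(mul(SZ, Z))))))))
  step 14: S(S(S(S(S(S(S(add(Z, mul(Z, Z)))))))))
  step 15: S(S(S(S(S(S(S(mul(Z, Z))))))))
  step 16: S^7(Z)

Term B:
  start: add(SSSZ, S^4(Z))
  step 1: S(add(SSZ, S^4(Z)))
  step 2: S(S(add(SZ, S^4(Z))))
  step 3: S(S(S(add(Z, S^4(Z)))))
  step 4: S^7(Z)

Answer: SAME — A ⇓ S^7(Z), B ⇓ S^7(Z)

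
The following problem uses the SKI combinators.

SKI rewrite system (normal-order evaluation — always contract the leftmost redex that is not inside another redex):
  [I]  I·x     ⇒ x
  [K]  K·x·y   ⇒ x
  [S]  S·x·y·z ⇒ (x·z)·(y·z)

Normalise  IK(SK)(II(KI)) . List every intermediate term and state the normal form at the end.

  start: IK(SK)(II(KI))
  [1] K(SK)(II(KI))
  [2] SK

Answer: normal form = SK  (in 2 steps)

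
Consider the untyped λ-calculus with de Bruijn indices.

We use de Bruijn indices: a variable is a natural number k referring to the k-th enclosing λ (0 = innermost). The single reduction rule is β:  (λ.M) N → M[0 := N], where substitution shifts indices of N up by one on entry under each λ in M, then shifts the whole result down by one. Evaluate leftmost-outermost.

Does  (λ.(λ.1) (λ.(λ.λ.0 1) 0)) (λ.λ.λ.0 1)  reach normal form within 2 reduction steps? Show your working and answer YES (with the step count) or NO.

Answer: YES — reaches normal form λ.λ.λ.0 1 in 2 ≤ 2 steps

Reduction:
  start: (λ.(λ.1) (λ.(λ.λ.0 1) 0)) (λ.λ.λ.0 1)
  →1  (λ.λ.λ.λ.0 1) (λ.(λ.λ.0 1) 0)
  →2  λ.λ.λ.0 1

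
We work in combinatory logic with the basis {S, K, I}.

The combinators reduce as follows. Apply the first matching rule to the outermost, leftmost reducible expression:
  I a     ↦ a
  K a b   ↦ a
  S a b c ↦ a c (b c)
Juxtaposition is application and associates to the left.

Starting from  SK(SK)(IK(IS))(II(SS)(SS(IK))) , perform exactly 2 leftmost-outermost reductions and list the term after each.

  start: SK(SK)(IK(IS))(II(SS)(SS(IK)))
  →1  K(IK(IS))(SK(IK(IS)))(II(SS)(SS(IK)))
  →2  IK(IS)(II(SS)(SS(IK)))

Answer: after 2 steps: IK(IS)(II(SS)(SS(IK)))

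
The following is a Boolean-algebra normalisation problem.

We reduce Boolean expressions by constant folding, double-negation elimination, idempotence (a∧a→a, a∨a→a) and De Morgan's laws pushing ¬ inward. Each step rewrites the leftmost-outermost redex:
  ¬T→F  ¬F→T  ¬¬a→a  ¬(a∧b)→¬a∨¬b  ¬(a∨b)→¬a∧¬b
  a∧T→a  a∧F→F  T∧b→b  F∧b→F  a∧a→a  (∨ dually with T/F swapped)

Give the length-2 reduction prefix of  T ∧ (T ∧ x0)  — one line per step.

Answer: after 2 steps: x0

Derivation:
  start: T ∧ (T ∧ x0)
  [1] T ∧ x0
  [2] x0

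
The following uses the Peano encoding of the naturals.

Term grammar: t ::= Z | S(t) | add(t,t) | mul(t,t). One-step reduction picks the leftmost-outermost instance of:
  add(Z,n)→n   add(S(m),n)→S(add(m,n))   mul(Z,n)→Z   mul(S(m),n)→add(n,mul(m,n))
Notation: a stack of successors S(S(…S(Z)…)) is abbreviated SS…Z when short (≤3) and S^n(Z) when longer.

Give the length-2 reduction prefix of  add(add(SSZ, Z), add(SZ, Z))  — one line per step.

Answer: after 2 steps: S(add(add(SZ, Z), add(SZ, Z)))

Derivation:
  start: add(add(SSZ, Z), add(SZ, Z))
  step 1: add(S(add(SZ, Z)), add(SZ, Z))
  step 2: S(add(add(SZ, Z), add(SZ, Z)))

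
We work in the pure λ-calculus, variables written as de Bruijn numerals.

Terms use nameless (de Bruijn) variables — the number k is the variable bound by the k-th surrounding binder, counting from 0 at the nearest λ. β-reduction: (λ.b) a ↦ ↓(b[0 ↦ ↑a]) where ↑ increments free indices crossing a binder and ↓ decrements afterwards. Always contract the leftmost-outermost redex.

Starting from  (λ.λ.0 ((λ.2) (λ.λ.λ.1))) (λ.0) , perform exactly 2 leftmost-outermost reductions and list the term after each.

Answer: after 2 steps: λ.0 (λ.0)

Derivation:
  start: (λ.λ.0 ((λ.2) (λ.λ.λ.1))) (λ.0)
  step 1: λ.0 ((λ.λ.0) (λ.λ.λ.1))
  step 2: λ.0 (λ.0)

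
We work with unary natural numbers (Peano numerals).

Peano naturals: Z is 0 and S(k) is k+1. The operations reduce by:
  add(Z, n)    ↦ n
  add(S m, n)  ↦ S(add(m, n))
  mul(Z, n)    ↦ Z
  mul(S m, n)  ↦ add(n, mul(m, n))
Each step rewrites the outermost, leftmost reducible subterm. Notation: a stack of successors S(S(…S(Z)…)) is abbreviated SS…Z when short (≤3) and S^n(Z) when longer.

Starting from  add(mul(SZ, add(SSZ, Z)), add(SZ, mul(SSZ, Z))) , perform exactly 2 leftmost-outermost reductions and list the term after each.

  start: add(mul(SZ, add(SSZ, Z)), add(SZ, mul(SSZ, Z)))
  step 1: add(add(add(SSZ, Z), mul(Z, add(SSZ, Z))), add(SZ, mul(SSZ, Z)))
  step 2: add(add(S(add(SZ, Z)), mul(Z, add(SSZ, Z))), add(SZ, mul(SSZ, Z)))

Answer: after 2 steps: add(add(S(add(SZ, Z)), mul(Z, add(SSZ, Z))), add(SZ, mul(SSZ, Z)))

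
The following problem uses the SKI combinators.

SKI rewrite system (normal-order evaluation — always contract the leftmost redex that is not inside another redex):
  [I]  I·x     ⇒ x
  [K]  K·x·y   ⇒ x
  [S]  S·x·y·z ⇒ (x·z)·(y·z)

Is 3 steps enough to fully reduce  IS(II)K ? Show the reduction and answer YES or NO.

  start: IS(II)K
  step 1: S(II)K
  step 2: SIK

Answer: YES — reaches normal form SIK in 2 ≤ 3 steps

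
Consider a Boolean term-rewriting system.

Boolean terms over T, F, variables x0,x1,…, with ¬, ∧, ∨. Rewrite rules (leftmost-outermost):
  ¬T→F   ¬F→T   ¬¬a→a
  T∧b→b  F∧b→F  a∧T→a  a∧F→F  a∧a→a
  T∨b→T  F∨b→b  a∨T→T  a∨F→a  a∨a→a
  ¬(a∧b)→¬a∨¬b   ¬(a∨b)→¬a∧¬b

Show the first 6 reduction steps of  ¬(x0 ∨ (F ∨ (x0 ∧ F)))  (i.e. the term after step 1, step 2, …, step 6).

Answer: after 6 steps: ¬x0 ∧ (¬x0 ∨ T)

Derivation:
  start: ¬(x0 ∨ (F ∨ (x0 ∧ F)))
  [1] ¬x0 ∧ ¬(F ∨ (x0 ∧ F))
  [2] ¬x0 ∧ (¬F ∧ ¬(x0 ∧ F))
  [3] ¬x0 ∧ (T ∧ ¬(x0 ∧ F))
  [4] ¬x0 ∧ ¬(x0 ∧ F)
  [5] ¬x0 ∧ (¬x0 ∨ ¬F)
  [6] ¬x0 ∧ (¬x0 ∨ T)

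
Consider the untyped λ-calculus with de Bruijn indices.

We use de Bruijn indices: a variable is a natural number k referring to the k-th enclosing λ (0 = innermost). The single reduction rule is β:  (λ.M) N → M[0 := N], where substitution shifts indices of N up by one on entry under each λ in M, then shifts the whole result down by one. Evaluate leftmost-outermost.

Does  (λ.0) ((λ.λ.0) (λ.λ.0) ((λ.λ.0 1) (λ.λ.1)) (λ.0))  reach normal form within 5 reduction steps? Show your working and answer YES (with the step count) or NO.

Answer: NO — after 5 steps the term is (λ.0) (λ.λ.1), not yet normal

Derivation:
  start: (λ.0) ((λ.λ.0) (λ.λ.0) ((λ.λ.0 1) (λ.λ.1)) (λ.0))
  step 1: (λ.λ.0) (λ.λ.0) ((λ.λ.0 1) (λ.λ.1)) (λ.0)
  step 2: (λ.0) ((λ.λ.0 1) (λ.λ.1)) (λ.0)
  step 3: (λ.λ.0 1) (λ.λ.1) (λ.0)
  step 4: (λ.0 (λ.λ.1)) (λ.0)
  step 5: (λ.0) (λ.λ.1)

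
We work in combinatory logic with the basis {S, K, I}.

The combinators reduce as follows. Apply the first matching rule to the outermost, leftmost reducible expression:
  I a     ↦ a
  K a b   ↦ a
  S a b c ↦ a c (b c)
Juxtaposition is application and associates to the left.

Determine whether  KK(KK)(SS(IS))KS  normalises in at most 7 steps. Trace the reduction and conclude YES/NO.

Answer: YES — reaches normal form SS(SS) in 4 ≤ 7 steps

Reduction:
  start: KK(KK)(SS(IS))KS
  →1  K(SS(IS))KS
  →2  SS(IS)S
  →3  SS(ISS)
  →4  SS(SS)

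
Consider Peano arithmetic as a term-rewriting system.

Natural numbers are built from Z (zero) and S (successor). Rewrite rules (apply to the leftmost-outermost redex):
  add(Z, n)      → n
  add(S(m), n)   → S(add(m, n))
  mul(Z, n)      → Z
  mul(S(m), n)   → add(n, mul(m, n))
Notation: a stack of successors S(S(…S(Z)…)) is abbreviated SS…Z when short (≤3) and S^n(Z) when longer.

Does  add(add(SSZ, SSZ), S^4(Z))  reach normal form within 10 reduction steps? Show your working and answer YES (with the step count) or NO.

  start: add(add(SSZ, SSZ), S^4(Z))
  step 1: add(S(add(SZ, SSZ)), S^4(Z))
  step 2: S(add(add(SZ, SSZ), S^4(Z)))
  step 3: S(add(S(add(Z, SSZ)), S^4(Z)))
  step 4: S(S(add(add(Z, SSZ), S^4(Z))))
  step 5: S(S(add(SSZ, S^4(Z))))
  step 6: S(S(S(add(SZ, S^4(Z)))))
  step 7: S(S(S(S(add(Z, S^4(Z))))))
  step 8: S^8(Z)

Answer: YES — reaches normal form S^8(Z) in 8 ≤ 10 steps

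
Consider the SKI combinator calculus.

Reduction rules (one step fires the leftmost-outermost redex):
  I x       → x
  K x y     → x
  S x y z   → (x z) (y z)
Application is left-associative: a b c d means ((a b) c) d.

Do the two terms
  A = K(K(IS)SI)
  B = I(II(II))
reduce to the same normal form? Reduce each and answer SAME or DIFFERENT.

Term A:
  start: K(K(IS)SI)
  step 1: K(ISI)
  step 2: K(SI)

Term B:
  start: I(II(II))
  step 1: II(II)
  step 2: I(II)
  step 3: II
  step 4: I

Answer: DIFFERENT — A ⇓ K(SI), B ⇓ I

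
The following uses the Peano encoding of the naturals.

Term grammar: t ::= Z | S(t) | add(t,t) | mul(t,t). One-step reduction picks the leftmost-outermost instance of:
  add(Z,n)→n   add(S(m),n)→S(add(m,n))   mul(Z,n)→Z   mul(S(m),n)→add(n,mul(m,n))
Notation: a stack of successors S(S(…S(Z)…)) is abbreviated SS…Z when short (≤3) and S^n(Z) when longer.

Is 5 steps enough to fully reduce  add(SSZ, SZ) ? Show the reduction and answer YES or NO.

  start: add(SSZ, SZ)
  [1] S(add(SZ, SZ))
  [2] S(S(add(Z, SZ)))
  [3] SSSZ

Answer: YES — reaches normal form SSSZ in 3 ≤ 5 steps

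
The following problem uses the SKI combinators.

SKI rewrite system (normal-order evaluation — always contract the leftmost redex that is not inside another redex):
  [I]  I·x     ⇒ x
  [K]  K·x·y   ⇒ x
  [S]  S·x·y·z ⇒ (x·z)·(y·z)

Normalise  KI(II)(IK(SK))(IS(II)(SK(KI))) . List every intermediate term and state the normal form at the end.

  start: KI(II)(IK(SK))(IS(II)(SK(KI)))
  [1] I(IK(SK))(IS(II)(SK(KI)))
  [2] IK(SK)(IS(II)(SK(KI)))
  [3] K(SK)(IS(II)(SK(KI)))
  [4] SK

Answer: normal form = SK  (in 4 steps)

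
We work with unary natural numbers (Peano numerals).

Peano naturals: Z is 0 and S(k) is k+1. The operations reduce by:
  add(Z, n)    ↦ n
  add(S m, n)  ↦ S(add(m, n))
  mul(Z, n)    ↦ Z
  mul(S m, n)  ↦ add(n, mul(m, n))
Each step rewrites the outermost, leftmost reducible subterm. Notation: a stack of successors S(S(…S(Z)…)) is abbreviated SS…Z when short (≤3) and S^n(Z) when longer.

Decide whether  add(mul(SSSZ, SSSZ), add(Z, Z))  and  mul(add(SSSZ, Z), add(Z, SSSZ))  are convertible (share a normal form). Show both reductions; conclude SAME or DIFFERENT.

Answer: SAME — A ⇓ S^9(Z), B ⇓ S^9(Z)

Derivation:
Term A:
  start: add(mul(SSSZ, SSSZ), add(Z, Z))
  [1] add(add(SSSZ, mul(SSZ, SSSZ)), add(Z, Z))
  [2] add(S(add(SSZ, mul(SSZ, SSSZ))), add(Z, Z))
  [3] S(add(add(SSZ, mul(SSZ, SSSZ)), add(Z, Z)))
  [4] S(add(S(add(SZ, mul(SSZ, SSSZ))), add(Z, Z)))
  [5] S(S(add(add(SZ, mul(SSZ, SSSZ)), add(Z, Z))))
  [6] S(S(add(S(add(Z, mul(SSZ, SSSZ))), add(Z, Z))))
  [7] S(S(S(add(add(Z, mul(SSZ, SSSZ)), add(Z, Z)))))
  [8] S(S(S(add(mul(SSZ, SSSZ), add(Z, Z)))))
  [9] S(S(S(add(add(SSSZ, mul(SZ, SSSZ)), add(Z, Z)))))
  [10] S(S(S(add(S(add(SSZ, mul(SZ, SSSZ))), add(Z, Z)))))
  [11] S(S(S(S(add(add(SSZ, mul(SZ, SSSZ)), add(Z, Z))))))
  [12] S(S(S(S(add(S(add(SZ, mul(SZ, SSSZ))), add(Z, Z))))))
  [13] S(S(S(S(S(add(add(SZ, mul(SZ, SSSZ)), add(Z, Z)))))))
  [14] S(S(S(S(S(add(S(add(Z, mul(SZ, SSSZ))), add(Z, Z)))))))
  [15] S(S(S(S(S(S(add(add(Z, mul(SZ, SSSZ)), add(Z, Z))))))))
  [16] S(S(S(S(S(S(add(mul(SZ, SSSZ), add(Z, Z))))))))
  [17] S(S(S(S(S(S(add(add(SSSZ, mul(Z, SSSZ)), add(Z, Z))))))))
  [18] S(S(S(S(S(S(add(S(add(SSZ, mul(Z, SSSZ))), add(Z, Z))))))))
  [19] S(S(S(S(S(S(S(add(add(SSZ, mul(Z, SSSZ)), add(Z, Z)))))))))
  [20] S(S(S(S(S(S(S(add(S(add(SZ, mul(Z, SSSZ))), add(Z, Z)))))))))
  [21] S(S(S(S(S(S(S(S(add(add(SZ, mul(Z, SSSZ)), add(Z, Z))))))))))
  [22] S(S(S(S(S(S(S(S(add(S(add(Z, mul(Z, SSSZ))), add(Z, Z))))))))))
  [23] S(S(S(S(S(S(S(S(S(add(add(Z, mul(Z, SSSZ)), add(Z, Z)))))))))))
  [24] S(S(S(S(S(S(S(S(S(add(mul(Z, SSSZ), add(Z, Z)))))))))))
  [25] S(S(S(S(S(S(S(S(S(add(Z, add(Z, Z)))))))))))
  [26] S(S(S(S(S(S(S(S(S(add(Z, Z))))))))))
  [27] S^9(Z)

Term B:
  start: mul(add(SSSZ, Z), add(Z, SSSZ))
  [1] mul(S(add(SSZ, Z)), add(Z, SSSZ))
  [2] add(add(Z, SSSZ), mul(add(SSZ, Z), add(Z, SSSZ)))
  [3] add(SSSZ, mul(add(SSZ, Z), add(Z, SSSZ)))
  [4] S(add(SSZ, mul(add(SSZ, Z), add(Z, SSSZ))))
  [5] S(S(add(SZ, mul(add(SSZ, Z), add(Z, SSSZ)))))
  [6] S(S(S(add(Z, mul(add(SSZ, Z), add(Z, SSSZ))))))
  [7] S(S(S(mul(add(SSZ, Z), add(Z, SSSZ)))))
  [8] S(S(S(mul(S(add(SZ, Z)), add(Z, SSSZ)))))
  [9] S(S(S(add(add(Z, SSSZ), mul(add(SZ, Z), add(Z, SSSZ))))))
  [10] S(S(S(add(SSSZ, mul(add(SZ, Z), add(Z, SSSZ))))))
  [11] S(S(S(S(add(SSZ, mul(add(SZ, Z), add(Z, SSSZ)))))))
  [12] S(S(S(S(S(add(SZ, mul(add(SZ, Z), add(Z, SSSZ))))))))
  [13] S(S(S(S(S(S(add(Z, mul(add(SZ, Z), add(Z, SSSZ)))))))))
  [14] S(S(S(S(S(S(mul(add(SZ, Z), add(Z, SSSZ))))))))
  [15] S(S(S(S(S(S(mul(S(add(Z, Z)), add(Z, SSSZ))))))))
  [16] S(S(S(S(S(S(add(add(Z, SSSZ), mul(add(Z, Z), add(Z, SSSZ)))))))))
  [17] S(S(S(S(S(S(add(SSSZ, mul(add(Z, Z), add(Z, SSSZ)))))))))
  [18] S(S(S(S(S(S(S(add(SSZ, mul(add(Z, Z), add(Z, SSSZ))))))))))
  [19] S(S(S(S(S(S(S(S(add(SZ, mul(add(Z, Z), add(Z, SSSZ)))))))))))
  [20] S(S(S(S(S(S(S(S(S(add(Z, mul(add(Z, Z), add(Z, SSSZ))))))))))))
  [21] S(S(S(S(S(S(S(S(S(mul(add(Z, Z), add(Z, SSSZ)))))))))))
  [22] S(S(S(S(S(S(S(S(S(mul(Z, add(Z, SSSZ)))))))))))
  [23] S^9(Z)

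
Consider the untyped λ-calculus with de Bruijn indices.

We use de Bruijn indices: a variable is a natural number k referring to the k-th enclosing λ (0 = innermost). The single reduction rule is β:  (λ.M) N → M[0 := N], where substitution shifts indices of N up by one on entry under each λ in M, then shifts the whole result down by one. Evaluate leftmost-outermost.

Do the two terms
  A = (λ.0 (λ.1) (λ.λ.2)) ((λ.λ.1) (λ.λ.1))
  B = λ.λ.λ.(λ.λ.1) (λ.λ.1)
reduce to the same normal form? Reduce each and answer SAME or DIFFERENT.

Term A:
  start: (λ.0 (λ.1) (λ.λ.2)) ((λ.λ.1) (λ.λ.1))
  step 1: (λ.λ.1) (λ.λ.1) (λ.(λ.λ.1) (λ.λ.1)) (λ.λ.(λ.λ.1) (λ.λ.1))
  step 2: (λ.λ.λ.1) (λ.(λ.λ.1) (λ.λ.1)) (λ.λ.(λ.λ.1) (λ.λ.1))
  step 3: (λ.λ.1) (λ.λ.(λ.λ.1) (λ.λ.1))
  step 4: λ.λ.λ.(λ.λ.1) (λ.λ.1)
  step 5: λ.λ.λ.λ.λ.λ.1

Term B:
  start: λ.λ.λ.(λ.λ.1) (λ.λ.1)
  step 1: λ.λ.λ.λ.λ.λ.1

Answer: SAME — A ⇓ λ.λ.λ.λ.λ.λ.1, B ⇓ λ.λ.λ.λ.λ.λ.1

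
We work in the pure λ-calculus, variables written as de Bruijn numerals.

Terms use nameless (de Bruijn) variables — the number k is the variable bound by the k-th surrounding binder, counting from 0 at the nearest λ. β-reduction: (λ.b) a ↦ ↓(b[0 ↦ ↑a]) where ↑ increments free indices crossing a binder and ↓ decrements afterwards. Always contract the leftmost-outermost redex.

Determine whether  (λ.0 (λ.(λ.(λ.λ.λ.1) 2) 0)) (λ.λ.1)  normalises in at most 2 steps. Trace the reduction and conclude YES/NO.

  start: (λ.0 (λ.(λ.(λ.λ.λ.1) 2) 0)) (λ.λ.1)
  [1] (λ.λ.1) (λ.(λ.(λ.λ.λ.1) (λ.λ.1)) 0)
  [2] λ.λ.(λ.(λ.λ.λ.1) (λ.λ.1)) 0

Answer: NO — after 2 steps the term is λ.λ.(λ.(λ.λ.λ.1) (λ.λ.1)) 0, not yet normal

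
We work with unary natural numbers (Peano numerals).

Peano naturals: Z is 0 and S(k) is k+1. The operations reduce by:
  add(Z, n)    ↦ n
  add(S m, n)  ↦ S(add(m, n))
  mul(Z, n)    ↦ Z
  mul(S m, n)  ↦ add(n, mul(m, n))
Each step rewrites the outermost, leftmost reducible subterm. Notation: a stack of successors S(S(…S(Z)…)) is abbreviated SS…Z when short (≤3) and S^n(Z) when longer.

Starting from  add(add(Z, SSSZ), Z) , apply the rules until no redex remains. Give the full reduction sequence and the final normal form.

  start: add(add(Z, SSSZ), Z)
  →1  add(SSSZ, Z)
  →2  S(add(SSZ, Z))
  →3  S(S(add(SZ, Z)))
  →4  S(S(S(add(Z, Z))))
  →5  SSSZ

Answer: normal form = SSSZ  (in 5 steps)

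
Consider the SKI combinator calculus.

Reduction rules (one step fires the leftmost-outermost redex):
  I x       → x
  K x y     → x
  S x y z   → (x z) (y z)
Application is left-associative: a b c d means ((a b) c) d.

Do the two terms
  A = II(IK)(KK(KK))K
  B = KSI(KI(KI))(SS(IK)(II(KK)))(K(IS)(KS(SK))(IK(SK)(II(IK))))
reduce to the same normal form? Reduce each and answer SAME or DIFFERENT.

Term A:
  start: II(IK)(KK(KK))K
  [1] I(IK)(KK(KK))K
  [2] IK(KK(KK))K
  [3] K(KK(KK))K
  [4] KK(KK)
  [5] K

Term B:
  start: KSI(KI(KI))(SS(IK)(II(KK)))(K(IS)(KS(SK))(IK(SK)(II(IK))))
  [1] S(KI(KI))(SS(IK)(II(KK)))(K(IS)(KS(SK))(IK(SK)(II(IK))))
  [2] KI(KI)(K(IS)(KS(SK))(IK(SK)(II(IK))))(SS(IK)(II(KK))(K(IS)(KS(SK))(IK(SK)(II(IK)))))
  [3] I(K(IS)(KS(SK))(IK(SK)(II(IK))))(SS(IK)(II(KK))(K(IS)(KS(SK))(IK(SK)(II(IK)))))
  [4] K(IS)(KS(SK))(IK(SK)(II(IK)))(SS(IK)(II(KK))(K(IS)(KS(SK))(IK(SK)(II(IK)))))
  [5] IS(IK(SK)(II(IK)))(SS(IK)(II(KK))(K(IS)(KS(SK))(IK(SK)(II(IK)))))
  [6] S(IK(SK)(II(IK)))(SS(IK)(II(KK))(K(IS)(KS(SK))(IK(SK)(II(IK)))))
  [7] S(K(SK)(II(IK)))(SS(IK)(II(KK))(K(IS)(KS(SK))(IK(SK)(II(IK)))))
  [8] S(SK)(SS(IK)(II(KK))(K(IS)(KS(SK))(IK(SK)(II(IK)))))
  [9] S(SK)(S(II(KK))(IK(II(KK)))(K(IS)(KS(SK))(IK(SK)(II(IK)))))
  [10] S(SK)(II(KK)(K(IS)(KS(SK))(IK(SK)(II(IK))))(IK(II(KK))(K(IS)(KS(SK))(IK(SK)(II(IK))))))
  [11] S(SK)(I(KK)(K(IS)(KS(SK))(IK(SK)(II(IK))))(IK(II(KK))(K(IS)(KS(SK))(IK(SK)(II(IK))))))
  [12] S(SK)(KK(K(IS)(KS(SK))(IK(SK)(II(IK))))(IK(II(KK))(K(IS)(KS(SK))(IK(SK)(II(IK))))))
  [13] S(SK)(K(IK(II(KK))(K(IS)(KS(SK))(IK(SK)(II(IK))))))
  [14] S(SK)(K(K(II(KK))(K(IS)(KS(SK))(IK(SK)(II(IK))))))
  [15] S(SK)(K(II(KK)))
  [16] S(SK)(K(I(KK)))
  [17] S(SK)(K(KK))

Answer: DIFFERENT — A ⇓ K, B ⇓ S(SK)(K(KK))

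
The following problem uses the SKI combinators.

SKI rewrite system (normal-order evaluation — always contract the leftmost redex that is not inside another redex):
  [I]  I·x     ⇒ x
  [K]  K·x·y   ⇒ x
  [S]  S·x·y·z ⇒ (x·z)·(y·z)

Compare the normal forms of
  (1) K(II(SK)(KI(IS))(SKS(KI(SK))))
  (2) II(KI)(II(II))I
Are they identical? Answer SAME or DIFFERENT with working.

Term A:
  start: K(II(SK)(KI(IS))(SKS(KI(SK))))
  step 1: K(I(SK)(KI(IS))(SKS(KI(SK))))
  step 2: K(SK(KI(IS))(SKS(KI(SK))))
  step 3: K(K(SKS(KI(SK)))(KI(IS)(SKS(KI(SK)))))
  step 4: K(SKS(KI(SK)))
  step 5: K(K(KI(SK))(S(KI(SK))))
  step 6: K(KI(SK))
  step 7: KI

Term B:
  start: II(KI)(II(II))I
  step 1: I(KI)(II(II))I
  step 2: KI(II(II))I
  step 3: II
  step 4: I

Answer: DIFFERENT — A ⇓ KI, B ⇓ I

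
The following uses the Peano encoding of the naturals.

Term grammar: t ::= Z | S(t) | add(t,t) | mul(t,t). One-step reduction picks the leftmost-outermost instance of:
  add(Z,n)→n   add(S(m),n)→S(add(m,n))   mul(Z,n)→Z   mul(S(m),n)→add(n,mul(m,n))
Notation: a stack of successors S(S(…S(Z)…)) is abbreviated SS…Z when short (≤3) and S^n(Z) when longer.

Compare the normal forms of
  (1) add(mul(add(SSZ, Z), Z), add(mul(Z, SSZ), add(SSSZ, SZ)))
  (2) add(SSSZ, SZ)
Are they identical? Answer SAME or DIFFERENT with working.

Term A:
  start: add(mul(add(SSZ, Z), Z), add(mul(Z, SSZ), add(SSSZ, SZ)))
  [1] add(mul(S(add(SZ, Z)), Z), add(mul(Z, SSZ), add(SSSZ, SZ)))
  [2] add(add(Z, mul(add(SZ, Z), Z)), add(mul(Z, SSZ), add(SSSZ, SZ)))
  [3] add(mul(add(SZ, Z), Z), add(mul(Z, SSZ), add(SSSZ, SZ)))
  [4] add(mul(S(add(Z, Z)), Z), add(mul(Z, SSZ), add(SSSZ, SZ)))
  [5] add(add(Z, mul(add(Z, Z), Z)), add(mul(Z, SSZ), add(SSSZ, SZ)))
  [6] add(mul(add(Z, Z), Z), add(mul(Z, SSZ), add(SSSZ, SZ)))
  [7] add(mul(Z, Z), add(mul(Z, SSZ), add(SSSZ, SZ)))
  [8] add(Z, add(mul(Z, SSZ), add(SSSZ, SZ)))
  [9] add(mul(Z, SSZ), add(SSSZ, SZ))
  [10] add(Z, add(SSSZ, SZ))
  [11] add(SSSZ, SZ)
  [12] S(add(SSZ, SZ))
  [13] S(S(add(SZ, SZ)))
  [14] S(S(S(add(Z, SZ))))
  [15] S^4(Z)

Term B:
  start: add(SSSZ, SZ)
  [1] S(add(SSZ, SZ))
  [2] S(S(add(SZ, SZ)))
  [3] S(S(S(add(Z, SZ))))
  [4] S^4(Z)

Answer: SAME — A ⇓ S^4(Z), B ⇓ S^4(Z)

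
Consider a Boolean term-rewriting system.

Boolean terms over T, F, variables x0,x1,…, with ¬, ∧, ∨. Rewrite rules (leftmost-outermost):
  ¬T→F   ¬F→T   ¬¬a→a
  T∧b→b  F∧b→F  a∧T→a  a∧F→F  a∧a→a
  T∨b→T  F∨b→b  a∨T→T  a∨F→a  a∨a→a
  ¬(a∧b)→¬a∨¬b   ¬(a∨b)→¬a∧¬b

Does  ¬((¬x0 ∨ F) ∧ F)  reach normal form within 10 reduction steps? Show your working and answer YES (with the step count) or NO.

Answer: YES — reaches normal form T in 7 ≤ 10 steps

Derivation:
  start: ¬((¬x0 ∨ F) ∧ F)
  step 1: ¬(¬x0 ∨ F) ∨ ¬F
  step 2: (¬¬x0 ∧ ¬F) ∨ ¬F
  step 3: (x0 ∧ ¬F) ∨ ¬F
  step 4: (x0 ∧ T) ∨ ¬F
  step 5: x0 ∨ ¬F
  step 6: x0 ∨ T
  step 7: T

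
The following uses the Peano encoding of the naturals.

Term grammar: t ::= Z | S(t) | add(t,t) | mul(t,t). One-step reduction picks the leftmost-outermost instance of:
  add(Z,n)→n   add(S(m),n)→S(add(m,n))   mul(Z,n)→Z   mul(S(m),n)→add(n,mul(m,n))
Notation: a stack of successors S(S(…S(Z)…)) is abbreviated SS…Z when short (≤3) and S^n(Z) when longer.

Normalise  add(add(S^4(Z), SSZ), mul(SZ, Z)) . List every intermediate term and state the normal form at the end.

  start: add(add(S^4(Z), SSZ), mul(SZ, Z))
  step 1: add(S(add(SSSZ, SSZ)), mul(SZ, Z))
  step 2: S(add(add(SSSZ, SSZ), mul(SZ, Z)))
  step 3: S(add(S(add(SSZ, SSZ)), mul(SZ, Z)))
  step 4: S(S(add(add(SSZ, SSZ), mul(SZ, Z))))
  step 5: S(S(add(S(add(SZ, SSZ)), mul(SZ, Z))))
  step 6: S(S(S(add(add(SZ, SSZ), mul(SZ, Z)))))
  step 7: S(S(S(add(S(add(Z, SSZ)), mul(SZ, Z)))))
  step 8: S(S(S(S(add(add(Z, SSZ), mul(SZ, Z))))))
  step 9: S(S(S(S(add(SSZ, mul(SZ, Z))))))
  step 10: S(S(S(S(S(add(SZ, mul(SZ, Z)))))))
  step 11: S(S(S(S(S(S(add(Z, mul(SZ, Z))))))))
  step 12: S(S(S(S(S(S(mul(SZ, Z)))))))
  step 13: S(S(S(S(S(S(add(Z, mul(Z, Z))))))))
  step 14: S(S(S(S(S(S(mul(Z, Z)))))))
  step 15: S^6(Z)

Answer: normal form = S^6(Z)  (in 15 steps)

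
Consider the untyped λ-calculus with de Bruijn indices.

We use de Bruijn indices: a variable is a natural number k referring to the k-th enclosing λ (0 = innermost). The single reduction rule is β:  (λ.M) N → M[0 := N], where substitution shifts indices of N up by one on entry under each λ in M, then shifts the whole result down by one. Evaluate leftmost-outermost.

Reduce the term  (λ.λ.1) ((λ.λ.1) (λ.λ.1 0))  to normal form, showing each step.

Answer: normal form = λ.λ.λ.λ.1 0  (in 2 steps)

Reduction:
  start: (λ.λ.1) ((λ.λ.1) (λ.λ.1 0))
  [1] λ.(λ.λ.1) (λ.λ.1 0)
  [2] λ.λ.λ.λ.1 0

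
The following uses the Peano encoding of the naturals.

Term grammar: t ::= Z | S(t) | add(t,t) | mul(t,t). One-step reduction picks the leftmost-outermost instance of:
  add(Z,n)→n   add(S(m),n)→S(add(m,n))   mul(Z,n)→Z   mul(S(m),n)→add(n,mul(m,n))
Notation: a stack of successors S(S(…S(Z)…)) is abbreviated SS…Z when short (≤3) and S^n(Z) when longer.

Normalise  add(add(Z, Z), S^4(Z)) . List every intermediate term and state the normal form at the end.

  start: add(add(Z, Z), S^4(Z))
  →1  add(Z, S^4(Z))
  →2  S^4(Z)

Answer: normal form = S^4(Z)  (in 2 steps)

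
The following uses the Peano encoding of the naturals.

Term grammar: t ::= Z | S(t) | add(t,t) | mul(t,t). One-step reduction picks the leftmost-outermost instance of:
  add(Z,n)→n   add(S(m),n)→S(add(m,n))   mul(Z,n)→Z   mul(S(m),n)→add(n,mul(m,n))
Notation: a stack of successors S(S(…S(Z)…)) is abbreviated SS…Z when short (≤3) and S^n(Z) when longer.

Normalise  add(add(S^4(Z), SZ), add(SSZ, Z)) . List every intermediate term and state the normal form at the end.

Answer: normal form = S^7(Z)  (in 14 steps)

Working:
  start: add(add(S^4(Z), SZ), add(SSZ, Z))
  [1] add(S(add(SSSZ, SZ)), add(SSZ, Z))
  [2] S(add(add(SSSZ, SZ), add(SSZ, Z)))
  [3] S(add(S(add(SSZ, SZ)), add(SSZ, Z)))
  [4] S(S(add(add(SSZ, SZ), add(SSZ, Z))))
  [5] S(S(add(S(add(SZ, SZ)), add(SSZ, Z))))
  [6] S(S(S(add(add(SZ, SZ), add(SSZ, Z)))))
  [7] S(S(S(add(S(add(Z, SZ)), add(SSZ, Z)))))
  [8] S(S(S(S(add(add(Z, SZ), add(SSZ, Z))))))
  [9] S(S(S(S(add(SZ, add(SSZ, Z))))))
  [10] S(S(S(S(S(add(Z, add(SSZ, Z)))))))
  [11] S(S(S(S(S(add(SSZ, Z))))))
  [12] S(S(S(S(S(S(add(SZ, Z)))))))
  [13] S(S(S(S(S(S(S(add(Z, Z))))))))
  [14] S^7(Z)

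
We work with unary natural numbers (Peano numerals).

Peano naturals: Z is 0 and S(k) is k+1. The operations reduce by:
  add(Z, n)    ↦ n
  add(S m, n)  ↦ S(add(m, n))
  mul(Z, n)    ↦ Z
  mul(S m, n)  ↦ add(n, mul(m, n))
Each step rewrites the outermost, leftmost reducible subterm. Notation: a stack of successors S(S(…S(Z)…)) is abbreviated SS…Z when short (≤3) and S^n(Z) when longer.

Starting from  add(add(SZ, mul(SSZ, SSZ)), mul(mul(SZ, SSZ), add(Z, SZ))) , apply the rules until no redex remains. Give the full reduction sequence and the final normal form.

  start: add(add(SZ, mul(SSZ, SSZ)), mul(mul(SZ, SSZ), add(Z, SZ)))
  →1  add(S(add(Z, mul(SSZ, SSZ))), mul(mul(SZ, SSZ), add(Z, SZ)))
  →2  S(add(add(Z, mul(SSZ, SSZ)), mul(mul(SZ, SSZ), add(Z, SZ))))
  →3  S(add(mul(SSZ, SSZ), mul(mul(SZ, SSZ), add(Z, SZ))))
  →4  S(add(add(SSZ, mul(SZ, SSZ)), mul(mul(SZ, SSZ), add(Z, SZ))))
  →5  S(add(S(add(SZ, mul(SZ, SSZ))), mul(mul(SZ, SSZ), add(Z, SZ))))
  →6  S(S(add(add(SZ, mul(SZ, SSZ)), mul(mul(SZ, SSZ), add(Z, SZ)))))
  →7  S(S(add(S(add(Z, mul(SZ, SSZ))), mul(mul(SZ, SSZ), add(Z, SZ)))))
  →8  S(S(S(add(add(Z, mul(SZ, SSZ)), mul(mul(SZ, SSZ), add(Z, SZ))))))
  →9  S(S(S(add(mul(SZ, SSZ), mul(mul(SZ, SSZ), add(Z, SZ))))))
  →10  S(S(S(add(add(SSZ, mul(Z, SSZ)), mul(mul(SZ, SSZ), add(Z, SZ))))))
  →11  S(S(S(add(S(add(SZ, mul(Z, SSZ))), mul(mul(SZ, SSZ), add(Z, SZ))))))
  →12  S(S(S(S(add(add(SZ, mul(Z, SSZ)), mul(mul(SZ, SSZ), add(Z, SZ)))))))
  →13  S(S(S(S(add(S(add(Z, mul(Z, SSZ))), mul(mul(SZ, SSZ), add(Z, SZ)))))))
  →14  S(S(S(S(S(add(add(Z, mul(Z, SSZ)), mul(mul(SZ, SSZ), add(Z, SZ))))))))
  →15  S(S(S(S(S(add(mul(Z, SSZ), mul(mul(SZ, SSZ), add(Z, SZ))))))))
  →16  S(S(S(S(S(add(Z, mul(mul(SZ, SSZ), add(Z, SZ))))))))
  →17  S(S(S(S(S(mul(mul(SZ, SSZ), add(Z, SZ)))))))
  →18  S(S(S(S(S(mul(add(SSZ, mul(Z, SSZ)), add(Z, SZ)))))))
  →19  S(S(S(S(S(mul(S(add(SZ, mul(Z, SSZ))), add(Z, SZ)))))))
  →20  S(S(S(S(S(add(add(Z, SZ), mul(add(SZ, mul(Z, SSZ)), add(Z, SZ))))))))
  →21  S(S(S(S(S(add(SZ, mul(add(SZ, mul(Z, SSZ)), add(Z, SZ))))))))
  →22  S(S(S(S(S(S(add(Z, mul(add(SZ, mul(Z, SSZ)), add(Z, SZ)))))))))
  →23  S(S(S(S(S(S(mul(add(SZ, mul(Z, SSZ)), add(Z, SZ))))))))
  →24  S(S(S(S(S(S(mul(S(add(Z, mul(Z, SSZ))), add(Z, SZ))))))))
  →25  S(S(S(S(S(S(add(add(Z, SZ), mul(add(Z, mul(Z, SSZ)), add(Z, SZ)))))))))
  →26  S(S(S(S(S(S(add(SZ, mul(add(Z, mul(Z, SSZ)), add(Z, SZ)))))))))
  →27  S(S(S(S(S(S(S(add(Z, mul(add(Z, mul(Z, SSZ)), add(Z, SZ))))))))))
  →28  S(S(S(S(S(S(S(mul(add(Z, mul(Z, SSZ)), add(Z, SZ)))))))))
  →29  S(S(S(S(S(S(S(mul(mul(Z, SSZ), add(Z, SZ)))))))))
  →30  S(S(S(S(S(S(S(mul(Z, add(Z, SZ)))))))))
  →31  S^7(Z)

Answer: normal form = S^7(Z)  (in 31 steps)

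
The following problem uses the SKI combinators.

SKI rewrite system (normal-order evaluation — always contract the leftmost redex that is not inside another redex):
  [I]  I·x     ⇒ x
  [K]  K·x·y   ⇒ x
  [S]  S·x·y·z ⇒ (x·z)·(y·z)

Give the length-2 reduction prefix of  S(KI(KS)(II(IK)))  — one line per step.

Answer: after 2 steps: S(II(IK))

Working:
  start: S(KI(KS)(II(IK)))
  →1  S(I(II(IK)))
  →2  S(II(IK))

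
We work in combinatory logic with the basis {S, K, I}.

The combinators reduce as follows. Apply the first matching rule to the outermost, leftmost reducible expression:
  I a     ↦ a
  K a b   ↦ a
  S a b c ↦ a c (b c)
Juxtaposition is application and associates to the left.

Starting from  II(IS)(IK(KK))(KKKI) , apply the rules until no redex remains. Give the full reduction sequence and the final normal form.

  start: II(IS)(IK(KK))(KKKI)
  [1] I(IS)(IK(KK))(KKKI)
  [2] IS(IK(KK))(KKKI)
  [3] S(IK(KK))(KKKI)
  [4] S(K(KK))(KKKI)
  [5] S(K(KK))(KI)

Answer: normal form = S(K(KK))(KI)  (in 5 steps)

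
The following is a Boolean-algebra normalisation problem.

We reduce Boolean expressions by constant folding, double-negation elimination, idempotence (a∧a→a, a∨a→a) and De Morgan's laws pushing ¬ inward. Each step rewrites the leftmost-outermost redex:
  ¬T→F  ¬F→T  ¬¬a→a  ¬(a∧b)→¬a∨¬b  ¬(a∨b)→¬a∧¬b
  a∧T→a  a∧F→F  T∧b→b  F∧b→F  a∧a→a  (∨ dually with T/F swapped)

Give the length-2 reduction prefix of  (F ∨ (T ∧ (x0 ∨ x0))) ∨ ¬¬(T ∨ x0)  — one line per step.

  start: (F ∨ (T ∧ (x0 ∨ x0))) ∨ ¬¬(T ∨ x0)
  [1] (T ∧ (x0 ∨ x0)) ∨ ¬¬(T ∨ x0)
  [2] (x0 ∨ x0) ∨ ¬¬(T ∨ x0)

Answer: after 2 steps: (x0 ∨ x0) ∨ ¬¬(T ∨ x0)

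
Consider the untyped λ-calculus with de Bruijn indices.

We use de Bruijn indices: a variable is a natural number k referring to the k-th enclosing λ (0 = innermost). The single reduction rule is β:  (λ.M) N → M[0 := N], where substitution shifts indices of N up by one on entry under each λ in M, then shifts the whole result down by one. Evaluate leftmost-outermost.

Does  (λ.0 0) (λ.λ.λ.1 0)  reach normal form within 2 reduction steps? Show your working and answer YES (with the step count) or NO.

Answer: YES — reaches normal form λ.λ.1 0 in 2 ≤ 2 steps

Working:
  start: (λ.0 0) (λ.λ.λ.1 0)
  step 1: (λ.λ.λ.1 0) (λ.λ.λ.1 0)
  step 2: λ.λ.1 0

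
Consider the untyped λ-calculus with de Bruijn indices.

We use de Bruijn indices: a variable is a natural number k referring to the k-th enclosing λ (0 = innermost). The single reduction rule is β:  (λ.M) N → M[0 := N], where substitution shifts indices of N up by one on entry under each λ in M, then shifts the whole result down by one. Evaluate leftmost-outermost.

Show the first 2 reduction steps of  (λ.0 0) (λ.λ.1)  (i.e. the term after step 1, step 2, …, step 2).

Answer: after 2 steps: λ.λ.λ.1

Working:
  start: (λ.0 0) (λ.λ.1)
  [1] (λ.λ.1) (λ.λ.1)
  [2] λ.λ.λ.1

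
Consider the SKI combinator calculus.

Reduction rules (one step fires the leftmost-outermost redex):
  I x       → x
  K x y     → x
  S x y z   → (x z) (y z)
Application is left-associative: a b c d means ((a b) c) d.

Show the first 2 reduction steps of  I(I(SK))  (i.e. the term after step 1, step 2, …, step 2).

  start: I(I(SK))
  →1  I(SK)
  →2  SK

Answer: after 2 steps: SK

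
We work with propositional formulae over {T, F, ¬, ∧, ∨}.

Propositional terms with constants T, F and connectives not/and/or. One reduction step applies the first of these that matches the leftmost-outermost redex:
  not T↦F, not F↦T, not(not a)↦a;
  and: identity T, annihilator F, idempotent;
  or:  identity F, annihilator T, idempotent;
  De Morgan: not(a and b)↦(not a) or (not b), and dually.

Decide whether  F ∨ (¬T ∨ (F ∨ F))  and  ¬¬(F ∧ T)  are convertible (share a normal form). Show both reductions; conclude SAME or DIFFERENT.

Term A:
  start: F ∨ (¬T ∨ (F ∨ F))
  step 1: ¬T ∨ (F ∨ F)
  step 2: F ∨ (F ∨ F)
  step 3: F ∨ F
  step 4: F

Term B:
  start: ¬¬(F ∧ T)
  step 1: F ∧ T
  step 2: F

Answer: SAME — A ⇓ F, B ⇓ F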